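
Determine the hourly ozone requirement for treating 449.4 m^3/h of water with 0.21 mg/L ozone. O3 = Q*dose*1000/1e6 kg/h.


O3 demand (mg/h) = Q * dose * 1000 = 449.4 * 0.21 * 1000 = 94374 mg/h
Convert mg to kg: 94374 / 1e6 = 0.094374 kg/h

0.094374 kg/h


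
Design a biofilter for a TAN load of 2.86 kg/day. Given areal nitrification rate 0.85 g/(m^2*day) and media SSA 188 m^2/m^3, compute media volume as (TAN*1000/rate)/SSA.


A = 2.86*1000 / 0.85 = 3364.7059 m^2
V = 3364.7059 / 188 = 17.8974

17.8974 m^3


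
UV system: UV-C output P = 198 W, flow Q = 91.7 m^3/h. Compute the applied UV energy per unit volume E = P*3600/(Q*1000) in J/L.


Energy delivered per hour = 198 W * 3600 s = 712800 J/h
Volume treated per hour = 91.7 m^3/h * 1000 = 91700 L/h
dose = 712800 / 91700 = 7.77317 J/L

7.77317 J/L


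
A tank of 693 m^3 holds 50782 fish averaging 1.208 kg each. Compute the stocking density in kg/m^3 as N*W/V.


Total biomass = 50782 fish * 1.208 kg = 61344.656 kg
Density = total biomass / volume = 61344.656 / 693 = 88.5204 kg/m^3

88.5204 kg/m^3


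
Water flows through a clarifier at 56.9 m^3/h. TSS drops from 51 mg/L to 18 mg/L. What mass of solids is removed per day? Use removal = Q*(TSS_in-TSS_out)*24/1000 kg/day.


Concentration drop: TSS_in - TSS_out = 51 - 18 = 33 mg/L
Hourly solids removed = Q * dTSS = 56.9 m^3/h * 33 mg/L = 1877.7 g/h  (m^3/h * mg/L = g/h)
Daily solids removed = 1877.7 * 24 = 45064.8 g/day
Convert g to kg: 45064.8 / 1000 = 45.0648 kg/day

45.0648 kg/day


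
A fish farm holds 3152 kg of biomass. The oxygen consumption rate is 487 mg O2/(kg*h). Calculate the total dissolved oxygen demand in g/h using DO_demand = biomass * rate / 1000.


Total O2 consumption (mg/h) = 3152 kg * 487 mg/(kg*h) = 1535024 mg/h
Convert to g/h: 1535024 / 1000 = 1535.024 g/h

1535.024 g/h


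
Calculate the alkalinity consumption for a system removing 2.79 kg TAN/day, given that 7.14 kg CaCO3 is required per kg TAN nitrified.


Alkalinity factor: 7.14 kg CaCO3 consumed per kg TAN nitrified
alk = 2.79 kg TAN * 7.14 = 19.9206 kg CaCO3/day

19.9206 kg CaCO3/day


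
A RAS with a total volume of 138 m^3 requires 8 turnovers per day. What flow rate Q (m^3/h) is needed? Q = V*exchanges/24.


Daily recirculation volume = 138 m^3 * 8 = 1104 m^3/day
Flow rate Q = daily volume / 24 h = 1104 / 24 = 46 m^3/h

46 m^3/h


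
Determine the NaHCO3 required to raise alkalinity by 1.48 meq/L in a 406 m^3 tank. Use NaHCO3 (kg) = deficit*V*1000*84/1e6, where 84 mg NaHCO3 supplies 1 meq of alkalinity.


Tank volume in L = 406 m^3 * 1000 = 406000 L
Total meq required = 1.48 meq/L * 406000 L = 600880 meq
NaHCO3 mass = 600880 meq * 84 mg/meq / 1e6 = 50.4739 kg

50.4739 kg


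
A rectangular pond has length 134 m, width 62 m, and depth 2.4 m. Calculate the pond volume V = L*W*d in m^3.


Base area = L * W = 134 * 62 = 8308 m^2
Volume = area * depth = 8308 * 2.4 = 19939.2 m^3

19939.2 m^3


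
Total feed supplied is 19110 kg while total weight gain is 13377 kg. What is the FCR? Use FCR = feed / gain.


FCR = feed consumed / weight gained
FCR = 19110 kg / 13377 kg = 1.42857

1.42857


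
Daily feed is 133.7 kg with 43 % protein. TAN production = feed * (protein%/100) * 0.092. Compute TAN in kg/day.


Protein in feed = 133.7 * 43/100 = 57.491 kg/day
TAN = protein * 0.092 = 57.491 * 0.092 = 5.289172 kg/day

5.289172 kg/day


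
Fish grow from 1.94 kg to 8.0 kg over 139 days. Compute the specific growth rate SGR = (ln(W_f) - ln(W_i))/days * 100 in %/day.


ln(W_f) = ln(8.0) = 2.0794415
ln(W_i) = ln(1.94) = 0.66268797
ln(W_f) - ln(W_i) = 2.0794415 - 0.66268797 = 1.4167535
SGR = 1.4167535 / 139 * 100 = 1.01925 %/day

1.01925 %/day


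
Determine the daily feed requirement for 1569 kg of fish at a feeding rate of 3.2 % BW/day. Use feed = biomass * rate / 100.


Feeding rate fraction = 3.2% / 100 = 0.032
Daily feed = 1569 kg * 0.032 = 50.208 kg/day

50.208 kg/day


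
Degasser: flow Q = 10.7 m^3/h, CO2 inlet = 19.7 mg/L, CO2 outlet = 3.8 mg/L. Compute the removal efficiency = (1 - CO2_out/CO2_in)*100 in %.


CO2_out / CO2_in = 3.8 / 19.7 = 0.1928934
Fraction remaining = 0.1928934
efficiency = (1 - 0.1928934) * 100 = 80.7107 %

80.7107 %


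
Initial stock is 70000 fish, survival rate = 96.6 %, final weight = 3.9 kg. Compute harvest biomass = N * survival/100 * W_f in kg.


Survivors = 70000 * 96.6/100 = 67620 fish
Harvest biomass = survivors * W_f = 67620 * 3.9 = 263718 kg

263718 kg


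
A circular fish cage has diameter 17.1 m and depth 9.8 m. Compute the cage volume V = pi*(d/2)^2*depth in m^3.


r = d/2 = 17.1/2 = 8.55 m
Base area = pi*r^2 = pi*8.55^2 = 229.65828 m^2
Volume = 229.65828 * 9.8 = 2250.65 m^3

2250.65 m^3


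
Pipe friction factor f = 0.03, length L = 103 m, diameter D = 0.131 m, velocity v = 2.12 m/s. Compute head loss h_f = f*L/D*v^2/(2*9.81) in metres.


v^2 = 2.12^2 = 4.4944 m^2/s^2
L/D = 103/0.131 = 786.25954
h_f = f*(L/D)*v^2/(2g) = 0.03 * 786.25954 * 4.4944 / 19.62 = 5.40331 m

5.40331 m


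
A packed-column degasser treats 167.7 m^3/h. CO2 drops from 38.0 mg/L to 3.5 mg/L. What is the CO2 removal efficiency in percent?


CO2_out / CO2_in = 3.5 / 38.0 = 0.092105263
Fraction remaining = 0.092105263
efficiency = (1 - 0.092105263) * 100 = 90.7895 %

90.7895 %


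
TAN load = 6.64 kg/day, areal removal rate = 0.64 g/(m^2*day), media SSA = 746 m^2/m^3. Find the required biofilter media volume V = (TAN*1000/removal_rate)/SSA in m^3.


A = 6.64*1000 / 0.64 = 10375 m^2
V = 10375 / 746 = 13.9075

13.9075 m^3


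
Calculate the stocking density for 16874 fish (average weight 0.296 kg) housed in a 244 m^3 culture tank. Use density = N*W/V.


Total biomass = 16874 fish * 0.296 kg = 4994.704 kg
Density = total biomass / volume = 4994.704 / 244 = 20.4701 kg/m^3

20.4701 kg/m^3


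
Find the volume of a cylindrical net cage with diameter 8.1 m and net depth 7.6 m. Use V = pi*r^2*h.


r = d/2 = 8.1/2 = 4.05 m
Base area = pi*r^2 = pi*4.05^2 = 51.529974 m^2
Volume = 51.529974 * 7.6 = 391.628 m^3

391.628 m^3


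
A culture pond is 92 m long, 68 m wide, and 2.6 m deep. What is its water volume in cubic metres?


Base area = L * W = 92 * 68 = 6256 m^2
Volume = area * depth = 6256 * 2.6 = 16265.6 m^3

16265.6 m^3


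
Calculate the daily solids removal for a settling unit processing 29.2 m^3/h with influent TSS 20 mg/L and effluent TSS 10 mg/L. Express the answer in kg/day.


Concentration drop: TSS_in - TSS_out = 20 - 10 = 10 mg/L
Hourly solids removed = Q * dTSS = 29.2 m^3/h * 10 mg/L = 292 g/h  (m^3/h * mg/L = g/h)
Daily solids removed = 292 * 24 = 7008 g/day
Convert g to kg: 7008 / 1000 = 7.008 kg/day

7.008 kg/day


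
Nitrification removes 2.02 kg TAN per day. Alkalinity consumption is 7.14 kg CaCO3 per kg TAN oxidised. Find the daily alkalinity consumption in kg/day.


Alkalinity factor: 7.14 kg CaCO3 consumed per kg TAN nitrified
alk = 2.02 kg TAN * 7.14 = 14.4228 kg CaCO3/day

14.4228 kg CaCO3/day


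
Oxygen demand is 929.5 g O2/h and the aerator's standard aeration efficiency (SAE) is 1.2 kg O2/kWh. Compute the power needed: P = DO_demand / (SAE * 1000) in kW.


SAE in g O2/kWh = 1.2 * 1000 = 1200 g/kWh
P = DO_demand / SAE_g = 929.5 / 1200 = 0.774583 kW

0.774583 kW


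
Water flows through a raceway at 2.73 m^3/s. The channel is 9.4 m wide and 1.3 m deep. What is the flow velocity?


Cross-sectional area = W * d = 9.4 * 1.3 = 12.22 m^2
Velocity = Q / A = 2.73 / 12.22 = 0.223404 m/s

0.223404 m/s


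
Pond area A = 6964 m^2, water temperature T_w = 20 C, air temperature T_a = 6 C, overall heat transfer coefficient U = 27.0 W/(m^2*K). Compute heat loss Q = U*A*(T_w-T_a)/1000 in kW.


Temperature difference dT = 20 - 6 = 14 K
Heat loss (W) = U * A * dT = 27.0 * 6964 * 14 = 2632392 W
Convert to kW: 2632392 / 1000 = 2632.392 kW

2632.392 kW


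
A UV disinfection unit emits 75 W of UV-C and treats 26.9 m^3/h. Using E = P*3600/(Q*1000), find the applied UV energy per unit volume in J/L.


Energy delivered per hour = 75 W * 3600 s = 270000 J/h
Volume treated per hour = 26.9 m^3/h * 1000 = 26900 L/h
dose = 270000 / 26900 = 10.0372 J/L

10.0372 J/L


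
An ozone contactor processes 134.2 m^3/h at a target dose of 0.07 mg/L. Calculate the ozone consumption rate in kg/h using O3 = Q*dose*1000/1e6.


O3 demand (mg/h) = Q * dose * 1000 = 134.2 * 0.07 * 1000 = 9394 mg/h
Convert mg to kg: 9394 / 1e6 = 0.009394 kg/h

0.009394 kg/h


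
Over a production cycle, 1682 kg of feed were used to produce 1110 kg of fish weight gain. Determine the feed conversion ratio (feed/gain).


FCR = feed consumed / weight gained
FCR = 1682 kg / 1110 kg = 1.51532

1.51532


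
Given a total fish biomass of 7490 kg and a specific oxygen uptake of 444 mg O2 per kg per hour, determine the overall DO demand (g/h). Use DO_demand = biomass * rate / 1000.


Total O2 consumption (mg/h) = 7490 kg * 444 mg/(kg*h) = 3325560 mg/h
Convert to g/h: 3325560 / 1000 = 3325.56 g/h

3325.56 g/h


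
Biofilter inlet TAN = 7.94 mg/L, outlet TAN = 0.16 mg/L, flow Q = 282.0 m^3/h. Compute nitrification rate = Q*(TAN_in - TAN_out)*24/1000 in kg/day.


Concentration drop: TAN_in - TAN_out = 7.94 - 0.16 = 7.78 mg/L
Hourly TAN removed = Q * dTAN = 282.0 m^3/h * 7.78 mg/L = 2193.96 g/h  (m^3/h * mg/L = g/h)
Daily TAN removed = 2193.96 * 24 = 52655.04 g/day
Convert to kg/day: 52655.04 / 1000 = 52.65504 kg/day

52.65504 kg/day


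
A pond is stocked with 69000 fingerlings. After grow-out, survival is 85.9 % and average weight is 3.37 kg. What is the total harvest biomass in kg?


Survivors = 69000 * 85.9/100 = 59271 fish
Harvest biomass = survivors * W_f = 59271 * 3.37 = 199743.27 kg

199743.27 kg


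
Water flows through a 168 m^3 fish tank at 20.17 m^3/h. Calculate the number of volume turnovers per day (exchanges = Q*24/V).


Daily flow volume = 20.17 m^3/h * 24 h = 484.08 m^3/day
Exchanges = daily flow / tank volume = 484.08 / 168 = 2.88143 exchanges/day

2.88143 exchanges/day


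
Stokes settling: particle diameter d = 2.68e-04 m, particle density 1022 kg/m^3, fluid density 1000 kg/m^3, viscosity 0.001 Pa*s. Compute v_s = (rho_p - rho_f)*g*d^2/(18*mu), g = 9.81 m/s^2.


Density difference: rho_p - rho_f = 1022 - 1000 = 22 kg/m^3
d^2 = (2.68e-04)^2 = 7.1824e-08 m^2
Numerator = (rho_p - rho_f) * g * d^2 = 22 * 9.81 * 7.1824e-08 = 1.5501056e-05
Denominator = 18 * mu = 18 * 0.001 = 0.018
v_s = 1.5501056e-05 / 0.018 = 8.6117e-04 m/s
Check: Re = rho_f * v_s * d / mu = 1000 * 8.6117e-04 * 2.68e-04 / 0.001 = 0.231 < 1, so Stokes' law applies.

8.6117e-04 m/s


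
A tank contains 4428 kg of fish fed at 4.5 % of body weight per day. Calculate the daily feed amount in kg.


Feeding rate fraction = 4.5% / 100 = 0.045
Daily feed = 4428 kg * 0.045 = 199.26 kg/day

199.26 kg/day


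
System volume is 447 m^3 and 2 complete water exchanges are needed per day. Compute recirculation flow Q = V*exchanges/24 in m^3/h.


Daily recirculation volume = 447 m^3 * 2 = 894 m^3/day
Flow rate Q = daily volume / 24 h = 894 / 24 = 37.25 m^3/h

37.25 m^3/h


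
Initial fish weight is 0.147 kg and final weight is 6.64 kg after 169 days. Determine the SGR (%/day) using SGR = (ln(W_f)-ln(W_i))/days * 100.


ln(W_f) = ln(6.64) = 1.893112
ln(W_i) = ln(0.147) = -1.9173227
ln(W_f) - ln(W_i) = 1.893112 - -1.9173227 = 3.8104347
SGR = 3.8104347 / 169 * 100 = 2.2547 %/day

2.2547 %/day


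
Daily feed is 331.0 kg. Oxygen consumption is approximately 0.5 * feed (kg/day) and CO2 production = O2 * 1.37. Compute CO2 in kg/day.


O2 = 331.0 * 0.5 = 165.5
CO2 = 165.5 * 1.37 = 226.735

226.735 kg/day


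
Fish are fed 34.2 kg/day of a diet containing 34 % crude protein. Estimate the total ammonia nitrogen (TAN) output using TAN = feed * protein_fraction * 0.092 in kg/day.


Protein in feed = 34.2 * 34/100 = 11.628 kg/day
TAN = protein * 0.092 = 11.628 * 0.092 = 1.069776 kg/day

1.069776 kg/day


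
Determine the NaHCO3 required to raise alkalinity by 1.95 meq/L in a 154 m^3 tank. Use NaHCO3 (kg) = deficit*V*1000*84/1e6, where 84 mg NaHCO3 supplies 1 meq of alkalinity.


Tank volume in L = 154 m^3 * 1000 = 154000 L
Total meq required = 1.95 meq/L * 154000 L = 300300 meq
NaHCO3 mass = 300300 meq * 84 mg/meq / 1e6 = 25.2252 kg

25.2252 kg


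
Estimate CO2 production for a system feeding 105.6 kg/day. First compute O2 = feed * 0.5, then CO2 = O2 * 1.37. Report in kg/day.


O2 = 105.6 * 0.5 = 52.8
CO2 = 52.8 * 1.37 = 72.336

72.336 kg/day


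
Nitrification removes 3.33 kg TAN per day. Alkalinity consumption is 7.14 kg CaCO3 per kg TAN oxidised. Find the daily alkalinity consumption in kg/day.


Alkalinity factor: 7.14 kg CaCO3 consumed per kg TAN nitrified
alk = 3.33 kg TAN * 7.14 = 23.7762 kg CaCO3/day

23.7762 kg CaCO3/day


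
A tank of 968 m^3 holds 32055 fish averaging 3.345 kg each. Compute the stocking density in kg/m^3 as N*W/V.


Total biomass = 32055 fish * 3.345 kg = 107223.975 kg
Density = total biomass / volume = 107223.975 / 968 = 110.769 kg/m^3

110.769 kg/m^3


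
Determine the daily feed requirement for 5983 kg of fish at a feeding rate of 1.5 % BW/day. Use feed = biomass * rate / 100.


Feeding rate fraction = 1.5% / 100 = 0.015
Daily feed = 5983 kg * 0.015 = 89.745 kg/day

89.745 kg/day


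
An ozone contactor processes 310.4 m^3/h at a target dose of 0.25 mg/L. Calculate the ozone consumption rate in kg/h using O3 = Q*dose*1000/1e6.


O3 demand (mg/h) = Q * dose * 1000 = 310.4 * 0.25 * 1000 = 77600 mg/h
Convert mg to kg: 77600 / 1e6 = 0.0776 kg/h

0.0776 kg/h


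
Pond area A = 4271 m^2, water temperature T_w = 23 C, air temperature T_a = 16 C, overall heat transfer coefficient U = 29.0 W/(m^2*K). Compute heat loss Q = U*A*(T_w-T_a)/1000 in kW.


Temperature difference dT = 23 - 16 = 7 K
Heat loss (W) = U * A * dT = 29.0 * 4271 * 7 = 867013 W
Convert to kW: 867013 / 1000 = 867.013 kW

867.013 kW


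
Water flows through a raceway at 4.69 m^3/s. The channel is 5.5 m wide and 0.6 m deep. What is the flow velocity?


Cross-sectional area = W * d = 5.5 * 0.6 = 3.3 m^2
Velocity = Q / A = 4.69 / 3.3 = 1.42121 m/s

1.42121 m/s


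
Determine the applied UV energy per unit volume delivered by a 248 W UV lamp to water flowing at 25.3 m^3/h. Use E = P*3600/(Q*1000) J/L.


Energy delivered per hour = 248 W * 3600 s = 892800 J/h
Volume treated per hour = 25.3 m^3/h * 1000 = 25300 L/h
dose = 892800 / 25300 = 35.2885 J/L

35.2885 J/L


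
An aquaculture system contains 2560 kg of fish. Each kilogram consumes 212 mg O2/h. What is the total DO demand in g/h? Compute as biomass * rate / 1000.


Total O2 consumption (mg/h) = 2560 kg * 212 mg/(kg*h) = 542720 mg/h
Convert to g/h: 542720 / 1000 = 542.72 g/h

542.72 g/h


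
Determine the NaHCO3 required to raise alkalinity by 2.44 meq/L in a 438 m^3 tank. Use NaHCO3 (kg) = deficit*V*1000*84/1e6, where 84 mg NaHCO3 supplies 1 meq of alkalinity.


Tank volume in L = 438 m^3 * 1000 = 438000 L
Total meq required = 2.44 meq/L * 438000 L = 1068720 meq
NaHCO3 mass = 1068720 meq * 84 mg/meq / 1e6 = 89.7725 kg

89.7725 kg


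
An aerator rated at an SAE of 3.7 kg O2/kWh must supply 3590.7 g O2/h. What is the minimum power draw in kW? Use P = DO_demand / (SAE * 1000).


SAE in g O2/kWh = 3.7 * 1000 = 3700 g/kWh
P = DO_demand / SAE_g = 3590.7 / 3700 = 0.970459 kW

0.970459 kW


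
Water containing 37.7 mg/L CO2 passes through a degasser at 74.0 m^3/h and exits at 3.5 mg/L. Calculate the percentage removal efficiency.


CO2_out / CO2_in = 3.5 / 37.7 = 0.092838196
Fraction remaining = 0.092838196
efficiency = (1 - 0.092838196) * 100 = 90.7162 %

90.7162 %


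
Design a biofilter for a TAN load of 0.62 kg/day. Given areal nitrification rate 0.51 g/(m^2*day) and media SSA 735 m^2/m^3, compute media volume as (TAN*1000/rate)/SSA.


A = 0.62*1000 / 0.51 = 1215.6863 m^2
V = 1215.6863 / 735 = 1.65399

1.65399 m^3


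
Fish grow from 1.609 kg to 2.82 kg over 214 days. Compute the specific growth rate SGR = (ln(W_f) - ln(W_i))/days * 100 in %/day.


ln(W_f) = ln(2.82) = 1.0367369
ln(W_i) = ln(1.609) = 0.47561287
ln(W_f) - ln(W_i) = 1.0367369 - 0.47561287 = 0.56112403
SGR = 0.56112403 / 214 * 100 = 0.262207 %/day

0.262207 %/day


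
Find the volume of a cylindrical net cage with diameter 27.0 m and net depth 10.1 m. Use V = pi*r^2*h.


r = d/2 = 27.0/2 = 13.5 m
Base area = pi*r^2 = pi*13.5^2 = 572.55526 m^2
Volume = 572.55526 * 10.1 = 5782.81 m^3

5782.81 m^3


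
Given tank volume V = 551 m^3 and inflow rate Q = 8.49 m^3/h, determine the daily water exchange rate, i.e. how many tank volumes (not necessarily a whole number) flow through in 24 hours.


Daily flow volume = 8.49 m^3/h * 24 h = 203.76 m^3/day
Exchanges = daily flow / tank volume = 203.76 / 551 = 0.3698 exchanges/day

0.3698 exchanges/day


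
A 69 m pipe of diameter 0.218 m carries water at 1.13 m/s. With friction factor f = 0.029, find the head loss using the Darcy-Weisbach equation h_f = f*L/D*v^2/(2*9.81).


v^2 = 1.13^2 = 1.2769 m^2/s^2
L/D = 69/0.218 = 316.51376
h_f = f*(L/D)*v^2/(2g) = 0.029 * 316.51376 * 1.2769 / 19.62 = 0.597377 m

0.597377 m


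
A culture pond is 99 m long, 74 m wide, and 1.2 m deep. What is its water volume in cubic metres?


Base area = L * W = 99 * 74 = 7326 m^2
Volume = area * depth = 7326 * 1.2 = 8791.2 m^3

8791.2 m^3


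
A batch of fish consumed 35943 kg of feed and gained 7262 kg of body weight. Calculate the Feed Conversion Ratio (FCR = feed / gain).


FCR = feed consumed / weight gained
FCR = 35943 kg / 7262 kg = 4.94946

4.94946


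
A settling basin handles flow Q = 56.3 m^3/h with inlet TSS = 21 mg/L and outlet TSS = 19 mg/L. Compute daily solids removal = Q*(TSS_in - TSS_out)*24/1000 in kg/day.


Concentration drop: TSS_in - TSS_out = 21 - 19 = 2 mg/L
Hourly solids removed = Q * dTSS = 56.3 m^3/h * 2 mg/L = 112.6 g/h  (m^3/h * mg/L = g/h)
Daily solids removed = 112.6 * 24 = 2702.4 g/day
Convert g to kg: 2702.4 / 1000 = 2.7024 kg/day

2.7024 kg/day


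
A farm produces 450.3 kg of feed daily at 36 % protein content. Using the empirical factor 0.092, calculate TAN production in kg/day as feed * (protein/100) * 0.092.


Protein in feed = 450.3 * 36/100 = 162.108 kg/day
TAN = protein * 0.092 = 162.108 * 0.092 = 14.913936 kg/day

14.913936 kg/day


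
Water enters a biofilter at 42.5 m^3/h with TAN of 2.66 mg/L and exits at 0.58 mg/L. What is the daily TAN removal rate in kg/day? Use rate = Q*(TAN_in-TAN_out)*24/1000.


Concentration drop: TAN_in - TAN_out = 2.66 - 0.58 = 2.08 mg/L
Hourly TAN removed = Q * dTAN = 42.5 m^3/h * 2.08 mg/L = 88.4 g/h  (m^3/h * mg/L = g/h)
Daily TAN removed = 88.4 * 24 = 2121.6 g/day
Convert to kg/day: 2121.6 / 1000 = 2.1216 kg/day

2.1216 kg/day


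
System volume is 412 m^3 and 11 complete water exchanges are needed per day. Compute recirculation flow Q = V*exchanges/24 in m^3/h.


Daily recirculation volume = 412 m^3 * 11 = 4532 m^3/day
Flow rate Q = daily volume / 24 h = 4532 / 24 = 188.833 m^3/h

188.833 m^3/h


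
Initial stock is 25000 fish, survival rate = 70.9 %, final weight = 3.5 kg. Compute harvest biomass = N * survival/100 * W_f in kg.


Survivors = 25000 * 70.9/100 = 17725 fish
Harvest biomass = survivors * W_f = 17725 * 3.5 = 62037.5 kg

62037.5 kg


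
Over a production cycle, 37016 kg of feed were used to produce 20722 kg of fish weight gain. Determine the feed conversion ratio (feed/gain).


FCR = feed consumed / weight gained
FCR = 37016 kg / 20722 kg = 1.78631

1.78631


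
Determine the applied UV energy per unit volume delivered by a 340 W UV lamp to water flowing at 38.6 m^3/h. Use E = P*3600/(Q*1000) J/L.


Energy delivered per hour = 340 W * 3600 s = 1224000 J/h
Volume treated per hour = 38.6 m^3/h * 1000 = 38600 L/h
dose = 1224000 / 38600 = 31.7098 J/L

31.7098 J/L


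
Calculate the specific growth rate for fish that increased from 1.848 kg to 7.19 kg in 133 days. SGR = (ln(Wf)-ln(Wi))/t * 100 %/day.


ln(W_f) = ln(7.19) = 1.9726912
ln(W_i) = ln(1.848) = 0.61410397
ln(W_f) - ln(W_i) = 1.9726912 - 0.61410397 = 1.3585872
SGR = 1.3585872 / 133 * 100 = 1.02149 %/day

1.02149 %/day


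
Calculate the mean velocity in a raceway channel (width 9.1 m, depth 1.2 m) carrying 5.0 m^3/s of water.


Cross-sectional area = W * d = 9.1 * 1.2 = 10.92 m^2
Velocity = Q / A = 5.0 / 10.92 = 0.457875 m/s

0.457875 m/s


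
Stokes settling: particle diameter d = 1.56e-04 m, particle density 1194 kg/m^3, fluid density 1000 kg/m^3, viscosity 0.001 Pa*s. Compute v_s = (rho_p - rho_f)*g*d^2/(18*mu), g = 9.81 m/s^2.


Density difference: rho_p - rho_f = 1194 - 1000 = 194 kg/m^3
d^2 = (1.56e-04)^2 = 2.4336e-08 m^2
Numerator = (rho_p - rho_f) * g * d^2 = 194 * 9.81 * 2.4336e-08 = 4.6314815e-05
Denominator = 18 * mu = 18 * 0.001 = 0.018
v_s = 4.6314815e-05 / 0.018 = 0.00257305 m/s
Check: Re = rho_f * v_s * d / mu = 1000 * 0.00257305 * 1.56e-04 / 0.001 = 0.401 < 1, so Stokes' law applies.

0.00257305 m/s


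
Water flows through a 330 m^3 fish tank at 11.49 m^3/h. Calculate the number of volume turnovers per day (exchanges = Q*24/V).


Daily flow volume = 11.49 m^3/h * 24 h = 275.76 m^3/day
Exchanges = daily flow / tank volume = 275.76 / 330 = 0.835636 exchanges/day

0.835636 exchanges/day


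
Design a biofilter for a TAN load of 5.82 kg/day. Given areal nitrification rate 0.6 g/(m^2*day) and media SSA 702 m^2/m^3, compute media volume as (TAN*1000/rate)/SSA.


A = 5.82*1000 / 0.6 = 9700 m^2
V = 9700 / 702 = 13.8177

13.8177 m^3


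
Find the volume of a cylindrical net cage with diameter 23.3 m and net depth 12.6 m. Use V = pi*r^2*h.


r = d/2 = 23.3/2 = 11.65 m
Base area = pi*r^2 = pi*11.65^2 = 426.38481 m^2
Volume = 426.38481 * 12.6 = 5372.45 m^3

5372.45 m^3


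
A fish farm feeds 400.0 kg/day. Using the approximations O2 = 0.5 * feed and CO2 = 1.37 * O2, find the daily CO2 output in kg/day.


O2 = 400.0 * 0.5 = 200
CO2 = 200 * 1.37 = 274

274 kg/day


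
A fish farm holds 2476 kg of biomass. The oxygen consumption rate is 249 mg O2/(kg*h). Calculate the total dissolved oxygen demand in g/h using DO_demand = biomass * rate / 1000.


Total O2 consumption (mg/h) = 2476 kg * 249 mg/(kg*h) = 616524 mg/h
Convert to g/h: 616524 / 1000 = 616.524 g/h

616.524 g/h


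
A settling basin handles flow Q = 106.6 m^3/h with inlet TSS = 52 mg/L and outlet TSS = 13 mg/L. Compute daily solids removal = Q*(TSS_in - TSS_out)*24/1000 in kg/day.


Concentration drop: TSS_in - TSS_out = 52 - 13 = 39 mg/L
Hourly solids removed = Q * dTSS = 106.6 m^3/h * 39 mg/L = 4157.4 g/h  (m^3/h * mg/L = g/h)
Daily solids removed = 4157.4 * 24 = 99777.6 g/day
Convert g to kg: 99777.6 / 1000 = 99.7776 kg/day

99.7776 kg/day


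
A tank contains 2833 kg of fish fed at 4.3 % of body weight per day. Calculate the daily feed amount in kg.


Feeding rate fraction = 4.3% / 100 = 0.043
Daily feed = 2833 kg * 0.043 = 121.819 kg/day

121.819 kg/day


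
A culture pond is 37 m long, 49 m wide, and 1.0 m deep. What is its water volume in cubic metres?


Base area = L * W = 37 * 49 = 1813 m^2
Volume = area * depth = 1813 * 1.0 = 1813 m^3

1813 m^3


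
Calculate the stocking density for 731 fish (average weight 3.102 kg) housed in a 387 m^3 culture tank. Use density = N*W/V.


Total biomass = 731 fish * 3.102 kg = 2267.562 kg
Density = total biomass / volume = 2267.562 / 387 = 5.85933 kg/m^3

5.85933 kg/m^3


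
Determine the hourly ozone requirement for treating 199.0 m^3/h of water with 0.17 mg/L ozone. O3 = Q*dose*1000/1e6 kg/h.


O3 demand (mg/h) = Q * dose * 1000 = 199.0 * 0.17 * 1000 = 33830 mg/h
Convert mg to kg: 33830 / 1e6 = 0.03383 kg/h

0.03383 kg/h


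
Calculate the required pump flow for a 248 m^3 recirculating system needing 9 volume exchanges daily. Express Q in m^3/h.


Daily recirculation volume = 248 m^3 * 9 = 2232 m^3/day
Flow rate Q = daily volume / 24 h = 2232 / 24 = 93 m^3/h

93 m^3/h


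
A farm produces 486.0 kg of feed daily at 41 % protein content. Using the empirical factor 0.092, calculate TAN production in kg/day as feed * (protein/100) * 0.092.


Protein in feed = 486.0 * 41/100 = 199.26 kg/day
TAN = protein * 0.092 = 199.26 * 0.092 = 18.33192 kg/day

18.33192 kg/day


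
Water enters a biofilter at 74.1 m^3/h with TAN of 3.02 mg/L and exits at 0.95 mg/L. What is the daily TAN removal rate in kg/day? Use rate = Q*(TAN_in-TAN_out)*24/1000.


Concentration drop: TAN_in - TAN_out = 3.02 - 0.95 = 2.07 mg/L
Hourly TAN removed = Q * dTAN = 74.1 m^3/h * 2.07 mg/L = 153.387 g/h  (m^3/h * mg/L = g/h)
Daily TAN removed = 153.387 * 24 = 3681.288 g/day
Convert to kg/day: 3681.288 / 1000 = 3.681288 kg/day

3.681288 kg/day


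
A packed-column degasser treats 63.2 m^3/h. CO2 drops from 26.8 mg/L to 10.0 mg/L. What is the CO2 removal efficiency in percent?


CO2_out / CO2_in = 10.0 / 26.8 = 0.37313433
Fraction remaining = 0.37313433
efficiency = (1 - 0.37313433) * 100 = 62.6866 %

62.6866 %


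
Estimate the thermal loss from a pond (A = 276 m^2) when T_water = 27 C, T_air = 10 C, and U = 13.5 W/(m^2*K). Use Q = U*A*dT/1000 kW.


Temperature difference dT = 27 - 10 = 17 K
Heat loss (W) = U * A * dT = 13.5 * 276 * 17 = 63342 W
Convert to kW: 63342 / 1000 = 63.342 kW

63.342 kW


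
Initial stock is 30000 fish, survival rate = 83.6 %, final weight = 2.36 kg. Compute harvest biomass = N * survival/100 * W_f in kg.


Survivors = 30000 * 83.6/100 = 25080 fish
Harvest biomass = survivors * W_f = 25080 * 2.36 = 59188.8 kg

59188.8 kg


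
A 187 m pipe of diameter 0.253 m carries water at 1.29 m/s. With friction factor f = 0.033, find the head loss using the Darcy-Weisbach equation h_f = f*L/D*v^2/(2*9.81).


v^2 = 1.29^2 = 1.6641 m^2/s^2
L/D = 187/0.253 = 739.13043
h_f = f*(L/D)*v^2/(2g) = 0.033 * 739.13043 * 1.6641 / 19.62 = 2.06879 m

2.06879 m


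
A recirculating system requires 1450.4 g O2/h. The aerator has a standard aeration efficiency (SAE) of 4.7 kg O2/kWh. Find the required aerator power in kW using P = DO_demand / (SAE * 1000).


SAE in g O2/kWh = 4.7 * 1000 = 4700 g/kWh
P = DO_demand / SAE_g = 1450.4 / 4700 = 0.308596 kW

0.308596 kW


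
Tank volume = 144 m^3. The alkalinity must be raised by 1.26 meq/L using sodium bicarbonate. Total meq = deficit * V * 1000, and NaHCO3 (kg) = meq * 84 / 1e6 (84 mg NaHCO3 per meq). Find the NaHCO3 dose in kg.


Tank volume in L = 144 m^3 * 1000 = 144000 L
Total meq required = 1.26 meq/L * 144000 L = 181440 meq
NaHCO3 mass = 181440 meq * 84 mg/meq / 1e6 = 15.241 kg

15.241 kg


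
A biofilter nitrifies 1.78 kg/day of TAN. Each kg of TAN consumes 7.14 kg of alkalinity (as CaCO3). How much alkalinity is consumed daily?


Alkalinity factor: 7.14 kg CaCO3 consumed per kg TAN nitrified
alk = 1.78 kg TAN * 7.14 = 12.7092 kg CaCO3/day

12.7092 kg CaCO3/day


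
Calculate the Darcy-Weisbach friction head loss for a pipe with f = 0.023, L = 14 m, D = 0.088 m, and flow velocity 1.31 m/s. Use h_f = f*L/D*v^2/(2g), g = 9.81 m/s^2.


v^2 = 1.31^2 = 1.7161 m^2/s^2
L/D = 14/0.088 = 159.09091
h_f = f*(L/D)*v^2/(2g) = 0.023 * 159.09091 * 1.7161 / 19.62 = 0.320049 m

0.320049 m


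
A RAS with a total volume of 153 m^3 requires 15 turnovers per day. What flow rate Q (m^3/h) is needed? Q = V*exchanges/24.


Daily recirculation volume = 153 m^3 * 15 = 2295 m^3/day
Flow rate Q = daily volume / 24 h = 2295 / 24 = 95.625 m^3/h

95.625 m^3/h


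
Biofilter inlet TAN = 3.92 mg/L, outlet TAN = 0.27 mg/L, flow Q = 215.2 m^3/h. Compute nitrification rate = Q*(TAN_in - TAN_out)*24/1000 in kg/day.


Concentration drop: TAN_in - TAN_out = 3.92 - 0.27 = 3.65 mg/L
Hourly TAN removed = Q * dTAN = 215.2 m^3/h * 3.65 mg/L = 785.48 g/h  (m^3/h * mg/L = g/h)
Daily TAN removed = 785.48 * 24 = 18851.52 g/day
Convert to kg/day: 18851.52 / 1000 = 18.85152 kg/day

18.85152 kg/day


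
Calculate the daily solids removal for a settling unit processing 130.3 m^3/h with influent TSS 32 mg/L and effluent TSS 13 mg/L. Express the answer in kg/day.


Concentration drop: TSS_in - TSS_out = 32 - 13 = 19 mg/L
Hourly solids removed = Q * dTSS = 130.3 m^3/h * 19 mg/L = 2475.7 g/h  (m^3/h * mg/L = g/h)
Daily solids removed = 2475.7 * 24 = 59416.8 g/day
Convert g to kg: 59416.8 / 1000 = 59.4168 kg/day

59.4168 kg/day


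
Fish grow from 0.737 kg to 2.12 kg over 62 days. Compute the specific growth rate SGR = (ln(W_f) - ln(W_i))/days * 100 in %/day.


ln(W_f) = ln(2.12) = 0.75141609
ln(W_i) = ln(0.737) = -0.30516739
ln(W_f) - ln(W_i) = 0.75141609 - -0.30516739 = 1.0565835
SGR = 1.0565835 / 62 * 100 = 1.70417 %/day

1.70417 %/day


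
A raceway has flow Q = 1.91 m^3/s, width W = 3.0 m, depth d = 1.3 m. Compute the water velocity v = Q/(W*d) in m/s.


Cross-sectional area = W * d = 3.0 * 1.3 = 3.9 m^2
Velocity = Q / A = 1.91 / 3.9 = 0.489744 m/s

0.489744 m/s


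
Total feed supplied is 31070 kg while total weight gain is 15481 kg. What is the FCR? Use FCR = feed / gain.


FCR = feed consumed / weight gained
FCR = 31070 kg / 15481 kg = 2.00698

2.00698


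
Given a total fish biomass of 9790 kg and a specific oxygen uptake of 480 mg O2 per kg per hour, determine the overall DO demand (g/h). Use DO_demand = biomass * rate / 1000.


Total O2 consumption (mg/h) = 9790 kg * 480 mg/(kg*h) = 4699200 mg/h
Convert to g/h: 4699200 / 1000 = 4699.2 g/h

4699.2 g/h


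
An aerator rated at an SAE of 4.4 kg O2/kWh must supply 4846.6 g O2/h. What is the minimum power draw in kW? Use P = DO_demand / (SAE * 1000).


SAE in g O2/kWh = 4.4 * 1000 = 4400 g/kWh
P = DO_demand / SAE_g = 4846.6 / 4400 = 1.1015 kW

1.1015 kW


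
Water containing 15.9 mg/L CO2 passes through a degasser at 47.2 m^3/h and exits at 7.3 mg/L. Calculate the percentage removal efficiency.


CO2_out / CO2_in = 7.3 / 15.9 = 0.4591195
Fraction remaining = 0.4591195
efficiency = (1 - 0.4591195) * 100 = 54.088 %

54.088 %


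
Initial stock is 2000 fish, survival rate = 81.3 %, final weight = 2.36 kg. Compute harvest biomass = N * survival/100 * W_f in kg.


Survivors = 2000 * 81.3/100 = 1626 fish
Harvest biomass = survivors * W_f = 1626 * 2.36 = 3837.36 kg

3837.36 kg


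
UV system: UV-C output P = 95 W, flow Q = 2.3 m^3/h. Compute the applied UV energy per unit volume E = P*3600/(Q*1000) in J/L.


Energy delivered per hour = 95 W * 3600 s = 342000 J/h
Volume treated per hour = 2.3 m^3/h * 1000 = 2300 L/h
dose = 342000 / 2300 = 148.696 J/L

148.696 J/L


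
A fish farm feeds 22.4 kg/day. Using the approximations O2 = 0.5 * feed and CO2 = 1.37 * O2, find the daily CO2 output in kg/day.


O2 = 22.4 * 0.5 = 11.2
CO2 = 11.2 * 1.37 = 15.344

15.344 kg/day


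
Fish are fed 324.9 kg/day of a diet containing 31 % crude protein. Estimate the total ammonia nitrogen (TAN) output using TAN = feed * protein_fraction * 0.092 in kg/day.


Protein in feed = 324.9 * 31/100 = 100.719 kg/day
TAN = protein * 0.092 = 100.719 * 0.092 = 9.266148 kg/day

9.266148 kg/day


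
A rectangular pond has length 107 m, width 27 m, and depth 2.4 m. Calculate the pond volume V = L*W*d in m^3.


Base area = L * W = 107 * 27 = 2889 m^2
Volume = area * depth = 2889 * 2.4 = 6933.6 m^3

6933.6 m^3


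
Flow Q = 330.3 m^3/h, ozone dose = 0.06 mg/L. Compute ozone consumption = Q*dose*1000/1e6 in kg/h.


O3 demand (mg/h) = Q * dose * 1000 = 330.3 * 0.06 * 1000 = 19818 mg/h
Convert mg to kg: 19818 / 1e6 = 0.019818 kg/h

0.019818 kg/h


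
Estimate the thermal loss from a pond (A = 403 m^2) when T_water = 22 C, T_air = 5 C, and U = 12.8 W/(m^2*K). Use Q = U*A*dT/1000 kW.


Temperature difference dT = 22 - 5 = 17 K
Heat loss (W) = U * A * dT = 12.8 * 403 * 17 = 87692.8 W
Convert to kW: 87692.8 / 1000 = 87.6928 kW

87.6928 kW


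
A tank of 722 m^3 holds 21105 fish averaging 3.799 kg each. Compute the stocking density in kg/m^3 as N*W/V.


Total biomass = 21105 fish * 3.799 kg = 80177.895 kg
Density = total biomass / volume = 80177.895 / 722 = 111.05 kg/m^3

111.05 kg/m^3


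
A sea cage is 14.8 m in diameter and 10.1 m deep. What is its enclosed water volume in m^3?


r = d/2 = 14.8/2 = 7.4 m
Base area = pi*r^2 = pi*7.4^2 = 172.03361 m^2
Volume = 172.03361 * 10.1 = 1737.54 m^3

1737.54 m^3


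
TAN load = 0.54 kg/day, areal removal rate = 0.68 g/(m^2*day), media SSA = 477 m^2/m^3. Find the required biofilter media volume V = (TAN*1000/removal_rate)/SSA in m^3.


A = 0.54*1000 / 0.68 = 794.11765 m^2
V = 794.11765 / 477 = 1.66482

1.66482 m^3


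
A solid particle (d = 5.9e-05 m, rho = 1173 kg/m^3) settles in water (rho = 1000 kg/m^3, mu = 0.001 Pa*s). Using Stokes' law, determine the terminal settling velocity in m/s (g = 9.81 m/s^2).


Density difference: rho_p - rho_f = 1173 - 1000 = 173 kg/m^3
d^2 = (5.9e-05)^2 = 3.481e-09 m^2
Numerator = (rho_p - rho_f) * g * d^2 = 173 * 9.81 * 3.481e-09 = 5.9077095e-06
Denominator = 18 * mu = 18 * 0.001 = 0.018
v_s = 5.9077095e-06 / 0.018 = 3.28206e-04 m/s
Check: Re = rho_f * v_s * d / mu = 1000 * 3.28206e-04 * 5.9e-05 / 0.001 = 0.0194 < 1, so Stokes' law applies.

3.28206e-04 m/s


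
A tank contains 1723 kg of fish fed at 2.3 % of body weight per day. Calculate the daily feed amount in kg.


Feeding rate fraction = 2.3% / 100 = 0.023
Daily feed = 1723 kg * 0.023 = 39.629 kg/day

39.629 kg/day


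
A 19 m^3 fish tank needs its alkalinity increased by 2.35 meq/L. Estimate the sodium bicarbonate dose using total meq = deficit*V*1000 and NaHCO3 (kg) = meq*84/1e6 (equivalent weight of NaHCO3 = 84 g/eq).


Tank volume in L = 19 m^3 * 1000 = 19000 L
Total meq required = 2.35 meq/L * 19000 L = 44650 meq
NaHCO3 mass = 44650 meq * 84 mg/meq / 1e6 = 3.7506 kg

3.7506 kg


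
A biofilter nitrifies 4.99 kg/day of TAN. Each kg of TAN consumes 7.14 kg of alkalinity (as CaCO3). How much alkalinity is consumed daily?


Alkalinity factor: 7.14 kg CaCO3 consumed per kg TAN nitrified
alk = 4.99 kg TAN * 7.14 = 35.6286 kg CaCO3/day

35.6286 kg CaCO3/day


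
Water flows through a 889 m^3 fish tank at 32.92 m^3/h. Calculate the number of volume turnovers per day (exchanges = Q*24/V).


Daily flow volume = 32.92 m^3/h * 24 h = 790.08 m^3/day
Exchanges = daily flow / tank volume = 790.08 / 889 = 0.888729 exchanges/day

0.888729 exchanges/day


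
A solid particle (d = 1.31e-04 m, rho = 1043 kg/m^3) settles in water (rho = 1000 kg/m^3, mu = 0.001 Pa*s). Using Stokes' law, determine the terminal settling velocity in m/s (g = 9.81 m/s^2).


Density difference: rho_p - rho_f = 1043 - 1000 = 43 kg/m^3
d^2 = (1.31e-04)^2 = 1.7161e-08 m^2
Numerator = (rho_p - rho_f) * g * d^2 = 43 * 9.81 * 1.7161e-08 = 7.2390246e-06
Denominator = 18 * mu = 18 * 0.001 = 0.018
v_s = 7.2390246e-06 / 0.018 = 4.02168e-04 m/s
Check: Re = rho_f * v_s * d / mu = 1000 * 4.02168e-04 * 1.31e-04 / 0.001 = 0.0527 < 1, so Stokes' law applies.

4.02168e-04 m/s


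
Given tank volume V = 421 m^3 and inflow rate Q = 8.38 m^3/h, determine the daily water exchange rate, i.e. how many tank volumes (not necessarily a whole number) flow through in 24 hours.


Daily flow volume = 8.38 m^3/h * 24 h = 201.12 m^3/day
Exchanges = daily flow / tank volume = 201.12 / 421 = 0.47772 exchanges/day

0.47772 exchanges/day


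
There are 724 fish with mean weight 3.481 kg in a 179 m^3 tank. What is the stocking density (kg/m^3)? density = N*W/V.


Total biomass = 724 fish * 3.481 kg = 2520.244 kg
Density = total biomass / volume = 2520.244 / 179 = 14.0796 kg/m^3

14.0796 kg/m^3


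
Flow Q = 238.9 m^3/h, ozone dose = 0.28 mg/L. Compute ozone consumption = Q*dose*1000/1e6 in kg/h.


O3 demand (mg/h) = Q * dose * 1000 = 238.9 * 0.28 * 1000 = 66892 mg/h
Convert mg to kg: 66892 / 1e6 = 0.066892 kg/h

0.066892 kg/h


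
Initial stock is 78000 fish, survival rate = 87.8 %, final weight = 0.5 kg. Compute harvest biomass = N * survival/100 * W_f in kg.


Survivors = 78000 * 87.8/100 = 68484 fish
Harvest biomass = survivors * W_f = 68484 * 0.5 = 34242 kg

34242 kg


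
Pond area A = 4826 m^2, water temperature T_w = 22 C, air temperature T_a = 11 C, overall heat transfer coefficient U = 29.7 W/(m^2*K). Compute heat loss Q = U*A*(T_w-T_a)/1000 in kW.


Temperature difference dT = 22 - 11 = 11 K
Heat loss (W) = U * A * dT = 29.7 * 4826 * 11 = 1576654.2 W
Convert to kW: 1576654.2 / 1000 = 1576.6542 kW

1576.6542 kW


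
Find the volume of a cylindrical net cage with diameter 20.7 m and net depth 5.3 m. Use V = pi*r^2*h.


r = d/2 = 20.7/2 = 10.35 m
Base area = pi*r^2 = pi*10.35^2 = 336.53526 m^2
Volume = 336.53526 * 5.3 = 1783.64 m^3

1783.64 m^3


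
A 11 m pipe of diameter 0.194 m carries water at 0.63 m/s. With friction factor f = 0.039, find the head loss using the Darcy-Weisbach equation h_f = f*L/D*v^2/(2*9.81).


v^2 = 0.63^2 = 0.3969 m^2/s^2
L/D = 11/0.194 = 56.701031
h_f = f*(L/D)*v^2/(2g) = 0.039 * 56.701031 * 0.3969 / 19.62 = 0.044734 m

0.044734 m


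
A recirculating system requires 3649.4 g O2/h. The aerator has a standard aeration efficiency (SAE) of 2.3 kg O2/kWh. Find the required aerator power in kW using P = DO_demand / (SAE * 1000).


SAE in g O2/kWh = 2.3 * 1000 = 2300 g/kWh
P = DO_demand / SAE_g = 3649.4 / 2300 = 1.5867 kW

1.5867 kW


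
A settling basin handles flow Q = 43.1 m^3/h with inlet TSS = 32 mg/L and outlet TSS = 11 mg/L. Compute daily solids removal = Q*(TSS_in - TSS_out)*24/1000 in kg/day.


Concentration drop: TSS_in - TSS_out = 32 - 11 = 21 mg/L
Hourly solids removed = Q * dTSS = 43.1 m^3/h * 21 mg/L = 905.1 g/h  (m^3/h * mg/L = g/h)
Daily solids removed = 905.1 * 24 = 21722.4 g/day
Convert g to kg: 21722.4 / 1000 = 21.7224 kg/day

21.7224 kg/day


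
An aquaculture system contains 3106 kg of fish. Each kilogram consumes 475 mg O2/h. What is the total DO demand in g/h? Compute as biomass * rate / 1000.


Total O2 consumption (mg/h) = 3106 kg * 475 mg/(kg*h) = 1475350 mg/h
Convert to g/h: 1475350 / 1000 = 1475.35 g/h

1475.35 g/h


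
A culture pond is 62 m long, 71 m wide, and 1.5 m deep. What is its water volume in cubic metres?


Base area = L * W = 62 * 71 = 4402 m^2
Volume = area * depth = 4402 * 1.5 = 6603 m^3

6603 m^3


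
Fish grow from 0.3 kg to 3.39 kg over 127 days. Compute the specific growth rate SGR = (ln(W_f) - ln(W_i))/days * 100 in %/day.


ln(W_f) = ln(3.39) = 1.2208299
ln(W_i) = ln(0.3) = -1.2039728
ln(W_f) - ln(W_i) = 1.2208299 - -1.2039728 = 2.4248027
SGR = 2.4248027 / 127 * 100 = 1.90929 %/day

1.90929 %/day


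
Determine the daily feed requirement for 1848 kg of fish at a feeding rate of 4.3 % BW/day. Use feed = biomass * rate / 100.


Feeding rate fraction = 4.3% / 100 = 0.043
Daily feed = 1848 kg * 0.043 = 79.464 kg/day

79.464 kg/day


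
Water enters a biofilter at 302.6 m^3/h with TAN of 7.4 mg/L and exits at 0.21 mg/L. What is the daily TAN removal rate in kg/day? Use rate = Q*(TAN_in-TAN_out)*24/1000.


Concentration drop: TAN_in - TAN_out = 7.4 - 0.21 = 7.19 mg/L
Hourly TAN removed = Q * dTAN = 302.6 m^3/h * 7.19 mg/L = 2175.694 g/h  (m^3/h * mg/L = g/h)
Daily TAN removed = 2175.694 * 24 = 52216.656 g/day
Convert to kg/day: 52216.656 / 1000 = 52.216656 kg/day

52.216656 kg/day


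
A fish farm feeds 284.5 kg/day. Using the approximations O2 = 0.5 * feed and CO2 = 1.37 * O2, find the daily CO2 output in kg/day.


O2 = 284.5 * 0.5 = 142.25
CO2 = 142.25 * 1.37 = 194.8825

194.8825 kg/day


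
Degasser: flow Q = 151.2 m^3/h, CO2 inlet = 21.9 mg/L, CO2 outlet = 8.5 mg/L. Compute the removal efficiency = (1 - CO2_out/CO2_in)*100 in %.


CO2_out / CO2_in = 8.5 / 21.9 = 0.38812785
Fraction remaining = 0.38812785
efficiency = (1 - 0.38812785) * 100 = 61.1872 %

61.1872 %


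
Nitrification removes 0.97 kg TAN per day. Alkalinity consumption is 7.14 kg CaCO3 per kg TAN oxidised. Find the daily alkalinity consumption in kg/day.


Alkalinity factor: 7.14 kg CaCO3 consumed per kg TAN nitrified
alk = 0.97 kg TAN * 7.14 = 6.9258 kg CaCO3/day

6.9258 kg CaCO3/day
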